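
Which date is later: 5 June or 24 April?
5 June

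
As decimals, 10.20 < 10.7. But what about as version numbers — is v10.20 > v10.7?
True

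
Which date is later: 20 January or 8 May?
8 May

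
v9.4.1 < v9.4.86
True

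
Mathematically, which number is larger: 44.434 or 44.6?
44.6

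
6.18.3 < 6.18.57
True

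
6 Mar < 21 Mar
True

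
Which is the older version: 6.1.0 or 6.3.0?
6.1.0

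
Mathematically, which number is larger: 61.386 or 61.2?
61.386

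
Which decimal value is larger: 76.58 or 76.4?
76.58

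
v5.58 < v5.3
False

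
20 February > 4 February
True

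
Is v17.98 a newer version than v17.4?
Yes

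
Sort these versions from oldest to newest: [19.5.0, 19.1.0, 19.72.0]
[19.1.0, 19.5.0, 19.72.0]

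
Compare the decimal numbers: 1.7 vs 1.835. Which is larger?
1.835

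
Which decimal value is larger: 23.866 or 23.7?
23.866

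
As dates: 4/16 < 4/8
False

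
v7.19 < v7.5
False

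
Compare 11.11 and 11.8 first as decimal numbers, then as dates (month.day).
As decimals: 11.11 < 11.8. As dates: 11/11 is later than 11/8 (day 11 > day 8).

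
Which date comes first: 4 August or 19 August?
4 August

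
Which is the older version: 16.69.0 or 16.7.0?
16.7.0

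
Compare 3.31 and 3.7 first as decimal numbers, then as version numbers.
As decimals: 3.31 < 3.7. As versions: v3.31 > v3.7 (minor version 31 > 7).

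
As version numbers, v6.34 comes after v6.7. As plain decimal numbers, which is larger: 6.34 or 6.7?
6.7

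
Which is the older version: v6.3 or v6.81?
v6.3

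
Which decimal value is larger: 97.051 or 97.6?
97.6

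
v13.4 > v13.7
False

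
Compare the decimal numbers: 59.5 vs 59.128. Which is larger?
59.5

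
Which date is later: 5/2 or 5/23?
5/23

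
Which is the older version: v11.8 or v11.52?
v11.8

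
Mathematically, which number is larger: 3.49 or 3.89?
3.89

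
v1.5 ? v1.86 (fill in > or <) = <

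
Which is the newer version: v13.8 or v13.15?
v13.15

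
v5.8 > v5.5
True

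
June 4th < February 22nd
False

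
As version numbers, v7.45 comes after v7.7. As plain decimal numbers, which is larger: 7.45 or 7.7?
7.7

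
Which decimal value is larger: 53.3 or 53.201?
53.3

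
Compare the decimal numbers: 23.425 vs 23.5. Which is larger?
23.5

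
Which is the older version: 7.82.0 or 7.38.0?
7.38.0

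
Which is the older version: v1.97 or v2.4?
v1.97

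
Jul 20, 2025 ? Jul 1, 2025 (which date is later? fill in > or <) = >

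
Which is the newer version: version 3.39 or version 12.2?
version 12.2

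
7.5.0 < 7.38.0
True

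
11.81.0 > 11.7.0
True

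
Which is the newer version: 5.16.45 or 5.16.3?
5.16.45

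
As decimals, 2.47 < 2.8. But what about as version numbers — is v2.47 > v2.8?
True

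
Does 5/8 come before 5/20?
Yes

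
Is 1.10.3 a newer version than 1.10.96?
No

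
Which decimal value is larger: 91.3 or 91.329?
91.329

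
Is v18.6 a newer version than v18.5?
Yes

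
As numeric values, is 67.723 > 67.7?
True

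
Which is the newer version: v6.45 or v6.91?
v6.91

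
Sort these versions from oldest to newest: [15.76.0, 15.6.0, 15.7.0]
[15.6.0, 15.7.0, 15.76.0]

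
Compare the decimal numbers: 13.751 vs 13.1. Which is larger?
13.751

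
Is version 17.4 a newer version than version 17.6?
No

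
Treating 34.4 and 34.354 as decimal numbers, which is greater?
34.4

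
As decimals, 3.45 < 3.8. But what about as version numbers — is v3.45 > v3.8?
True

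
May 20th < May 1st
False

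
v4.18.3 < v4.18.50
True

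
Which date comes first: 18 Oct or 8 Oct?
8 Oct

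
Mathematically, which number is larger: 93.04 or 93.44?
93.44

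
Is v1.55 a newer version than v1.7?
Yes. Version numbers are compared segment by segment as integers, not as decimals: minor version 55 > 7, so v1.55 > v1.7 (even though the decimal 1.55 < 1.7).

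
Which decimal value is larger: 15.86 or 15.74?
15.86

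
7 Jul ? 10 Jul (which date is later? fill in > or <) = <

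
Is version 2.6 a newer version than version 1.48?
Yes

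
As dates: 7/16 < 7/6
False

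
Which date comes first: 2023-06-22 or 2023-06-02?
2023-06-02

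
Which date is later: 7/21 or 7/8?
7/21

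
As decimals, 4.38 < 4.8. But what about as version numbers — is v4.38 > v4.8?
True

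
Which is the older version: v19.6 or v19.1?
v19.1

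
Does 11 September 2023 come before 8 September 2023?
No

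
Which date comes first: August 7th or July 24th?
July 24th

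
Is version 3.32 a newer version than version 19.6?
No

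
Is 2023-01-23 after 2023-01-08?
Yes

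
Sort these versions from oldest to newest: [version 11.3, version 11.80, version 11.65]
[version 11.3, version 11.65, version 11.80]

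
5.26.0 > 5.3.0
True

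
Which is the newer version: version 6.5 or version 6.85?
version 6.85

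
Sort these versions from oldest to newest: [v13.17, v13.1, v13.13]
[v13.1, v13.13, v13.17]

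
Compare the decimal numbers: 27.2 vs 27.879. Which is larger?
27.879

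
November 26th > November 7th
True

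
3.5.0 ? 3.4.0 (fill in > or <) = >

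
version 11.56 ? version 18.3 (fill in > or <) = <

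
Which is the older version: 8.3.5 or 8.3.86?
8.3.5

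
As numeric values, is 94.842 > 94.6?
True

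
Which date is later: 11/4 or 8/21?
11/4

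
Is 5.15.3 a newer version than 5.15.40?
No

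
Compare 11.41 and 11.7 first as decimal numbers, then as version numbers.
As decimals: 11.41 < 11.7. As versions: v11.41 > v11.7 (minor version 41 > 7).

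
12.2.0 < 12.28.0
True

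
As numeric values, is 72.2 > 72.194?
True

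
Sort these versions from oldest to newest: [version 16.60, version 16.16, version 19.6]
[version 16.16, version 16.60, version 19.6]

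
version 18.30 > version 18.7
True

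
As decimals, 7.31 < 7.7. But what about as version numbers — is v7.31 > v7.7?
True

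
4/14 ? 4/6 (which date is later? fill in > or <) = >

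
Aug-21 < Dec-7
True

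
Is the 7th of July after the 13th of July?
No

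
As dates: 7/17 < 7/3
False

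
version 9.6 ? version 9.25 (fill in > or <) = <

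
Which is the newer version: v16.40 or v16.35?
v16.40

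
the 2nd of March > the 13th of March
False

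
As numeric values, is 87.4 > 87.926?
False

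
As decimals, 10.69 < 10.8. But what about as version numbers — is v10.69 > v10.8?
True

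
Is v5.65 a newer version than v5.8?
Yes. Version numbers are compared segment by segment as integers, not as decimals: minor version 65 > 8, so v5.65 > v5.8 (even though the decimal 5.65 < 5.8).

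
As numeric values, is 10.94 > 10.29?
True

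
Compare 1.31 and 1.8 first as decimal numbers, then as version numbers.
As decimals: 1.31 < 1.8. As versions: v1.31 > v1.8 (minor version 31 > 8).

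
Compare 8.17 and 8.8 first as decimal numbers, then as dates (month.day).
As decimals: 8.17 < 8.8. As dates: 8/17 is later than 8/8 (day 17 > day 8).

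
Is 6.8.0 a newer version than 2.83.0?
Yes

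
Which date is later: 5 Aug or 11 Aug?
11 Aug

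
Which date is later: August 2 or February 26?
August 2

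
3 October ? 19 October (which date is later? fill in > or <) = <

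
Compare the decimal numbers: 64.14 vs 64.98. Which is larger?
64.98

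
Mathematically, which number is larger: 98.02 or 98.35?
98.35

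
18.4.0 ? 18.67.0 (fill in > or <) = <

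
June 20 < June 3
False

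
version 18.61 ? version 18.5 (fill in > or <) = >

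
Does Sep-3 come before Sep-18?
Yes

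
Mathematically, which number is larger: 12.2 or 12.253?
12.253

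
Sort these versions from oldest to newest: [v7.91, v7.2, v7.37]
[v7.2, v7.37, v7.91]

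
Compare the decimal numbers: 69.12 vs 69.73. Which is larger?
69.73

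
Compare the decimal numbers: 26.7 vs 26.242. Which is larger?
26.7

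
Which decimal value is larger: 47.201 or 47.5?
47.5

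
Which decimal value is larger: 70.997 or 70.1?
70.997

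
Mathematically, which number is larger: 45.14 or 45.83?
45.83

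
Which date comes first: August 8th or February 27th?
February 27th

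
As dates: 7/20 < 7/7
False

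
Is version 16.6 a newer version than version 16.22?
No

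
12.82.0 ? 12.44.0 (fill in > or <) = >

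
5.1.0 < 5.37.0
True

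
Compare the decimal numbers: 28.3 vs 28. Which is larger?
28.3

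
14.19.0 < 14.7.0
False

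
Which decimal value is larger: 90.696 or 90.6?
90.696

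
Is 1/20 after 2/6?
No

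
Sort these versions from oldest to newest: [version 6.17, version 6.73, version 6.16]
[version 6.16, version 6.17, version 6.73]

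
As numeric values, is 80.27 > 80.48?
False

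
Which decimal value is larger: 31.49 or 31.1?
31.49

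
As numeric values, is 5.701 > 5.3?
True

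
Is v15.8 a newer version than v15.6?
Yes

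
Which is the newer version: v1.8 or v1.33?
v1.33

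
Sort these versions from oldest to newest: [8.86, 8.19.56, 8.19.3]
[8.19.3, 8.19.56, 8.86]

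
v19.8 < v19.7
False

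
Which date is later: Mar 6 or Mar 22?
Mar 22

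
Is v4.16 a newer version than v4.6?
Yes. Version numbers are compared segment by segment as integers, not as decimals: minor version 16 > 6, so v4.16 > v4.6 (even though the decimal 4.16 < 4.6).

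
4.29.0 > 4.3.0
True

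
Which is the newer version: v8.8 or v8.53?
v8.53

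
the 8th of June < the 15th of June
True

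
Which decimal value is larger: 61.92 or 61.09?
61.92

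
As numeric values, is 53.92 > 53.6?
True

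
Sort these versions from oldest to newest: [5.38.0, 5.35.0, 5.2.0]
[5.2.0, 5.35.0, 5.38.0]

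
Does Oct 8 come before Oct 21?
Yes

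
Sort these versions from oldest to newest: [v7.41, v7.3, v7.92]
[v7.3, v7.41, v7.92]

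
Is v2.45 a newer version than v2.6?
Yes. Version numbers are compared segment by segment as integers, not as decimals: minor version 45 > 6, so v2.45 > v2.6 (even though the decimal 2.45 < 2.6).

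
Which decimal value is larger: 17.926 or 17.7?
17.926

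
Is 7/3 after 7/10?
No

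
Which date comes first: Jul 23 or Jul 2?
Jul 2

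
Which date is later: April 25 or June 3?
June 3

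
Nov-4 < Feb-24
False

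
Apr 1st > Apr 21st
False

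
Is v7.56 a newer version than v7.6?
Yes. Version numbers are compared segment by segment as integers, not as decimals: minor version 56 > 6, so v7.56 > v7.6 (even though the decimal 7.56 < 7.6).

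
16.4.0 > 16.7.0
False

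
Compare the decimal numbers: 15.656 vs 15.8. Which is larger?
15.8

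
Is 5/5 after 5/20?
No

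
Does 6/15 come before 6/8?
No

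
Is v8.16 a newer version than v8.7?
Yes. Version numbers are compared segment by segment as integers, not as decimals: minor version 16 > 7, so v8.16 > v8.7 (even though the decimal 8.16 < 8.7).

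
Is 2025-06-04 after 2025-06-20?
No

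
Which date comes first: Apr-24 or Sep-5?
Apr-24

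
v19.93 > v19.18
True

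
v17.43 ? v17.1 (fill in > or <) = >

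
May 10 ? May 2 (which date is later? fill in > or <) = >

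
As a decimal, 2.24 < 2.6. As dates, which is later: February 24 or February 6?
February 24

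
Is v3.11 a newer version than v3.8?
Yes. Version numbers are compared segment by segment as integers, not as decimals: minor version 11 > 8, so v3.11 > v3.8 (even though the decimal 3.11 < 3.8).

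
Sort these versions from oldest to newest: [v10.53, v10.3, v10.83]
[v10.3, v10.53, v10.83]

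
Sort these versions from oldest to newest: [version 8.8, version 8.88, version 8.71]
[version 8.8, version 8.71, version 8.88]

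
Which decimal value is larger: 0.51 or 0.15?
0.51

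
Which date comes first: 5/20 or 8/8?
5/20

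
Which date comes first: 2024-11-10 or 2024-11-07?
2024-11-07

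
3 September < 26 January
False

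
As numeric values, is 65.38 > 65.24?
True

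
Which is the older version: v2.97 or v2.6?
v2.6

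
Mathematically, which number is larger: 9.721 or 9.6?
9.721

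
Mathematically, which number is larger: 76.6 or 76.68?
76.68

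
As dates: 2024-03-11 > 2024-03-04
True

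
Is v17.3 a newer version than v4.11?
Yes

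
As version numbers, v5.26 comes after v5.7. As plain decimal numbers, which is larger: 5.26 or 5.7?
5.7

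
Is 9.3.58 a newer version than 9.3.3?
Yes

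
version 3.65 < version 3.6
False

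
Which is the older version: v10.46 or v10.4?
v10.4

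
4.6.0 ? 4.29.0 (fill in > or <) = <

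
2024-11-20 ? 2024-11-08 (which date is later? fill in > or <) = >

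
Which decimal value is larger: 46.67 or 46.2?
46.67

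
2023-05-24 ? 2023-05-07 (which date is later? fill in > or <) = >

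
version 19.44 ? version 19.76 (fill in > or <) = <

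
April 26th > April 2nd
True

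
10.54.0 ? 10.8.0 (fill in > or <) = >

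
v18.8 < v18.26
True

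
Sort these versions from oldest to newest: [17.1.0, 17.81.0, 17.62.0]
[17.1.0, 17.62.0, 17.81.0]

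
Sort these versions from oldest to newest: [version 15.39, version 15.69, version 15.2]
[version 15.2, version 15.39, version 15.69]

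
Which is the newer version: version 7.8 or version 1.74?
version 7.8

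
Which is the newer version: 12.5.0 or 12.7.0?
12.7.0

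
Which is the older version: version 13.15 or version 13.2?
version 13.2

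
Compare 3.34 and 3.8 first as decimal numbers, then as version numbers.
As decimals: 3.34 < 3.8. As versions: v3.34 > v3.8 (minor version 34 > 8).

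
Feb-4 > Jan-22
True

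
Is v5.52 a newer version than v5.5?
Yes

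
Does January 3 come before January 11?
Yes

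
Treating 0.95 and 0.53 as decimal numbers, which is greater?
0.95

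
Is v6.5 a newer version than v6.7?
No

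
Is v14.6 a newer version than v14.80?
No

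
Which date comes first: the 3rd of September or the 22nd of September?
the 3rd of September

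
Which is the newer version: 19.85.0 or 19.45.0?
19.85.0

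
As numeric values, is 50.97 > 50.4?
True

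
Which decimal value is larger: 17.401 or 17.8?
17.8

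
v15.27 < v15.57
True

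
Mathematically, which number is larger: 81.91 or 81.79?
81.91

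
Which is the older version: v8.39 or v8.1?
v8.1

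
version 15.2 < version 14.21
False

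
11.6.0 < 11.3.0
False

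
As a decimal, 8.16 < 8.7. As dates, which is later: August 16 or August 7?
August 16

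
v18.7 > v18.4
True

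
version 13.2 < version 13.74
True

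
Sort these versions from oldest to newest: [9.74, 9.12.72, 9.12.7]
[9.12.7, 9.12.72, 9.74]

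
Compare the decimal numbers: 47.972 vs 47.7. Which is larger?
47.972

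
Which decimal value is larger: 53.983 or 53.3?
53.983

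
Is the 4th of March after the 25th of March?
No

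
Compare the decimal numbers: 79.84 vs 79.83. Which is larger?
79.84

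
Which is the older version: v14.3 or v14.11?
v14.3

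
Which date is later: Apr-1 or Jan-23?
Apr-1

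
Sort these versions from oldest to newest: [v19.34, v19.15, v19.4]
[v19.4, v19.15, v19.34]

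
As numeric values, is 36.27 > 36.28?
False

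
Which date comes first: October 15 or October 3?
October 3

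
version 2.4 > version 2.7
False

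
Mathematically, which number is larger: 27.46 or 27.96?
27.96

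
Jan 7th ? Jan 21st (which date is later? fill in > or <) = <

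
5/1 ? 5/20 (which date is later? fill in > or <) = <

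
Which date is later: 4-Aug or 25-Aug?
25-Aug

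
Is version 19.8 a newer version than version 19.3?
Yes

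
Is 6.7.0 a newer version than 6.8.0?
No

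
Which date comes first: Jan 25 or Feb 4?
Jan 25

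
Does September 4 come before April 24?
No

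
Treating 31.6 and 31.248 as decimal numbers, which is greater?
31.6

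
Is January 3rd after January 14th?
No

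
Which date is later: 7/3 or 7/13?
7/13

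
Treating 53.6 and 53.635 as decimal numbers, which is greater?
53.635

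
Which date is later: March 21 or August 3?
August 3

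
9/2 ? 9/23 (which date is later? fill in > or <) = <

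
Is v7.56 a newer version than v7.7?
Yes. Version numbers are compared segment by segment as integers, not as decimals: minor version 56 > 7, so v7.56 > v7.7 (even though the decimal 7.56 < 7.7).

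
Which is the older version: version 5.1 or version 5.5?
version 5.1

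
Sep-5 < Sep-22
True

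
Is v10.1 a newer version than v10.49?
No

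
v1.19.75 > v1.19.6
True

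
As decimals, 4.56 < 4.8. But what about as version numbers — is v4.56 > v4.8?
True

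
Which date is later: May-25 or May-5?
May-25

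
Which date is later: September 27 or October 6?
October 6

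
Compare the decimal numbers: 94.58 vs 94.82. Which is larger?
94.82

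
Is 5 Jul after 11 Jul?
No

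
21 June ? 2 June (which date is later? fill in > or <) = >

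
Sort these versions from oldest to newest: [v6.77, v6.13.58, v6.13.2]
[v6.13.2, v6.13.58, v6.77]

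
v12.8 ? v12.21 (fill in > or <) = <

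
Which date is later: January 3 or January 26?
January 26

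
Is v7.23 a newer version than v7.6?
Yes. Version numbers are compared segment by segment as integers, not as decimals: minor version 23 > 6, so v7.23 > v7.6 (even though the decimal 7.23 < 7.6).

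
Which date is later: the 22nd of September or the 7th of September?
the 22nd of September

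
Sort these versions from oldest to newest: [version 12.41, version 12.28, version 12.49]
[version 12.28, version 12.41, version 12.49]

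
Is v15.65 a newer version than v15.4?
Yes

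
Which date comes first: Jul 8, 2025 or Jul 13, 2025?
Jul 8, 2025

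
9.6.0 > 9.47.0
False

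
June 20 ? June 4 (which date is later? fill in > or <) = >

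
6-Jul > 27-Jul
False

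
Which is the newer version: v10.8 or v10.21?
v10.21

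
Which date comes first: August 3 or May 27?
May 27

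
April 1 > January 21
True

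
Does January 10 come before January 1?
No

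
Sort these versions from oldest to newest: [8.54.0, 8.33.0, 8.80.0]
[8.33.0, 8.54.0, 8.80.0]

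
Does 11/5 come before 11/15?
Yes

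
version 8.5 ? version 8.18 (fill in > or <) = <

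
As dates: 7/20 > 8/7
False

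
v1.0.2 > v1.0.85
False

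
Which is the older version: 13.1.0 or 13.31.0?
13.1.0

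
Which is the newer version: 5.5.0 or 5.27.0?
5.27.0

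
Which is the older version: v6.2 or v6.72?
v6.2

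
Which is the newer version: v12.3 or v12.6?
v12.6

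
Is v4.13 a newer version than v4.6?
Yes. Version numbers are compared segment by segment as integers, not as decimals: minor version 13 > 6, so v4.13 > v4.6 (even though the decimal 4.13 < 4.6).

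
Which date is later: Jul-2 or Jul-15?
Jul-15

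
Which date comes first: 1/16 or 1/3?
1/3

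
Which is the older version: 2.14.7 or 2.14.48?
2.14.7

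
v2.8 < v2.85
True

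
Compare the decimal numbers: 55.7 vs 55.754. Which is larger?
55.754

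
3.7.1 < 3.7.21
True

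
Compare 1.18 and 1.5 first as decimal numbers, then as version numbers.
As decimals: 1.18 < 1.5. As versions: v1.18 > v1.5 (minor version 18 > 5).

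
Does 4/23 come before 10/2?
Yes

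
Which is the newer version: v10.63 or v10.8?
v10.63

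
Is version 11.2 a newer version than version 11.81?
No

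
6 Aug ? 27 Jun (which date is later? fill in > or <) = >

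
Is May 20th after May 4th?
Yes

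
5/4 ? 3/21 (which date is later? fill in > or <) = >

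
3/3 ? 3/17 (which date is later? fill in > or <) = <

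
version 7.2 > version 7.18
False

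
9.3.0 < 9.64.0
True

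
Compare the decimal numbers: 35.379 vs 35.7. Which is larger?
35.7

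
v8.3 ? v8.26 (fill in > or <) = <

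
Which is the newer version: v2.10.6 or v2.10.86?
v2.10.86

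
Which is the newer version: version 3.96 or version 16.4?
version 16.4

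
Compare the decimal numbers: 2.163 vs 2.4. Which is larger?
2.4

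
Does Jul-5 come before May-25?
No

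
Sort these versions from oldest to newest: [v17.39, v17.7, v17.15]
[v17.7, v17.15, v17.39]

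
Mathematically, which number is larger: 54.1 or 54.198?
54.198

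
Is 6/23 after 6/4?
Yes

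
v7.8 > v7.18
False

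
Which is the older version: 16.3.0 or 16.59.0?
16.3.0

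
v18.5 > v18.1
True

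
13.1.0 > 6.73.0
True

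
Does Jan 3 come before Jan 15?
Yes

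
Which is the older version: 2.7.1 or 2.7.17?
2.7.1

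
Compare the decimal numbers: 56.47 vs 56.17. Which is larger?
56.47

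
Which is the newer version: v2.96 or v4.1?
v4.1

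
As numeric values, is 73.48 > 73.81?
False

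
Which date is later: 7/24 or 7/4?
7/24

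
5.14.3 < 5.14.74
True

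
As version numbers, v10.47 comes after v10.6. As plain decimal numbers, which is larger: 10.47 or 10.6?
10.6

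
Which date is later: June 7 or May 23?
June 7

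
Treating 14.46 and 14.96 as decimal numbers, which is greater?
14.96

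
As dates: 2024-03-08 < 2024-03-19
True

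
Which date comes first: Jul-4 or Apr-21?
Apr-21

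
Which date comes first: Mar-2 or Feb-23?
Feb-23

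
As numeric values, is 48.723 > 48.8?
False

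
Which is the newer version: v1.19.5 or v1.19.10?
v1.19.10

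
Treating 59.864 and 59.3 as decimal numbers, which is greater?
59.864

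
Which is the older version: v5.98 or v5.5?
v5.5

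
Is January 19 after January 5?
Yes. Day 19 comes after day 5 in January — this is a date comparison, not a decimal one (the decimal 1.19 would be smaller than 1.5).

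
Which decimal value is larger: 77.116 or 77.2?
77.2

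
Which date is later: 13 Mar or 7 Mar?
13 Mar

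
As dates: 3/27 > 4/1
False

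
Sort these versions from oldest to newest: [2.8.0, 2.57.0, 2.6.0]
[2.6.0, 2.8.0, 2.57.0]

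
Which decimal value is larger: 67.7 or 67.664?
67.7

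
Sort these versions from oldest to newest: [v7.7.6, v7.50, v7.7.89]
[v7.7.6, v7.7.89, v7.50]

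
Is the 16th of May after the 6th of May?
Yes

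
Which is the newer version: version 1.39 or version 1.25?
version 1.39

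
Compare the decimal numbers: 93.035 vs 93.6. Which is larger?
93.6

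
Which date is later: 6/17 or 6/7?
6/17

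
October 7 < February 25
False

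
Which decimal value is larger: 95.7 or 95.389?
95.7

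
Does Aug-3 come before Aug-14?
Yes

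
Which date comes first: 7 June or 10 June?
7 June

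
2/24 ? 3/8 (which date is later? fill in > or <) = <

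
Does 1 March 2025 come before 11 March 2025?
Yes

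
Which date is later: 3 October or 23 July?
3 October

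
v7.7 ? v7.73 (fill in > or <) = <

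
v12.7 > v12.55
False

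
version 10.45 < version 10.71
True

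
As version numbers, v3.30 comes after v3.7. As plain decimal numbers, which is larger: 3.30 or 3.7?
3.7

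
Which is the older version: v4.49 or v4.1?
v4.1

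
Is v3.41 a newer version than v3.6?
Yes. Version numbers are compared segment by segment as integers, not as decimals: minor version 41 > 6, so v3.41 > v3.6 (even though the decimal 3.41 < 3.6).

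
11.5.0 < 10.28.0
False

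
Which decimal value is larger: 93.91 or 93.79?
93.91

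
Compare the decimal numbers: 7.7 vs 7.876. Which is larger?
7.876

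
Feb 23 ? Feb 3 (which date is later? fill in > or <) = >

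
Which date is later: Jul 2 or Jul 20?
Jul 20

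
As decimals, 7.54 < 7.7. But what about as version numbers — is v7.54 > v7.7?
True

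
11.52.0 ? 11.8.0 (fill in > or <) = >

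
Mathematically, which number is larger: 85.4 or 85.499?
85.499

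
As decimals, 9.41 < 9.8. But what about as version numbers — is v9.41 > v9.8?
True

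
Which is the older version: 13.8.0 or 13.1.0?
13.1.0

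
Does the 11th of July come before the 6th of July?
No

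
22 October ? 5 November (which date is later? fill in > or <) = <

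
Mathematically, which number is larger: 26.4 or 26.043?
26.4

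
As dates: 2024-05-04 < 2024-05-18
True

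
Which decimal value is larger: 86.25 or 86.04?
86.25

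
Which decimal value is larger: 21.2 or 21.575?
21.575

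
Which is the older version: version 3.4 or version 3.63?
version 3.4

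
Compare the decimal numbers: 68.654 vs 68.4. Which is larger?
68.654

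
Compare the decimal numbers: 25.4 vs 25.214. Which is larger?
25.4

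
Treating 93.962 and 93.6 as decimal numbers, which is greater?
93.962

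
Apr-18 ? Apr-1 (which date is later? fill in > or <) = >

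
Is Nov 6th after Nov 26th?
No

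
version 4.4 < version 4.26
True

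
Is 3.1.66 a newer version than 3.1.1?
Yes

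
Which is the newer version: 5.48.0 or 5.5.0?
5.48.0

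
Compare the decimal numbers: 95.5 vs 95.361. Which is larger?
95.5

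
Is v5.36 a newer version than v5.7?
Yes. Version numbers are compared segment by segment as integers, not as decimals: minor version 36 > 7, so v5.36 > v5.7 (even though the decimal 5.36 < 5.7).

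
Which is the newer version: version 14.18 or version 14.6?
version 14.18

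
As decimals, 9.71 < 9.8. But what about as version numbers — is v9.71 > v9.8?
True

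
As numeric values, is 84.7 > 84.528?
True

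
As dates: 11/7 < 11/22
True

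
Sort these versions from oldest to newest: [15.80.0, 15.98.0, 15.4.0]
[15.4.0, 15.80.0, 15.98.0]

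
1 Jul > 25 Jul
False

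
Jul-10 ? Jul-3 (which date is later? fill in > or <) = >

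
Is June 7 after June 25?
No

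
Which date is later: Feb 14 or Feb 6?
Feb 14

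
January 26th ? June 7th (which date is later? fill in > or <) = <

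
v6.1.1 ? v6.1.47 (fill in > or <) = <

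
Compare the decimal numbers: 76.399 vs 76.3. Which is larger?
76.399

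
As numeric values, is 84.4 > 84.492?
False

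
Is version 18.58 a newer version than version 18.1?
Yes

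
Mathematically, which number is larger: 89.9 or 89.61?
89.9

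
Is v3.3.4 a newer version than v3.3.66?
No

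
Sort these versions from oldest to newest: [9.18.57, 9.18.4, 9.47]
[9.18.4, 9.18.57, 9.47]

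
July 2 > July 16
False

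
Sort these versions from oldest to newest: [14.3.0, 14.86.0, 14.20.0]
[14.3.0, 14.20.0, 14.86.0]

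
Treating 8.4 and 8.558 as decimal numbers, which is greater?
8.558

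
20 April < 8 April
False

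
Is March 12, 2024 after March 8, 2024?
Yes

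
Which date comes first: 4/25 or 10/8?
4/25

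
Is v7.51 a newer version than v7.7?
Yes. Version numbers are compared segment by segment as integers, not as decimals: minor version 51 > 7, so v7.51 > v7.7 (even though the decimal 7.51 < 7.7).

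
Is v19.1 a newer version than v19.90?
No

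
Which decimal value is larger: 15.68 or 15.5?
15.68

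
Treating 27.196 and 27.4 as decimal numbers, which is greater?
27.4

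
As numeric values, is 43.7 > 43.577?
True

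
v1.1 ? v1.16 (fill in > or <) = <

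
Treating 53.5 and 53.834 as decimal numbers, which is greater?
53.834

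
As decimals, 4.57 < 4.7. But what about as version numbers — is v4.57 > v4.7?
True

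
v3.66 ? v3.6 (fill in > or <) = >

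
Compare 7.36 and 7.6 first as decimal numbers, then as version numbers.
As decimals: 7.36 < 7.6. As versions: v7.36 > v7.6 (minor version 36 > 6).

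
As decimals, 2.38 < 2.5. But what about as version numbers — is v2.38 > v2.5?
True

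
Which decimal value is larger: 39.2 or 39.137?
39.2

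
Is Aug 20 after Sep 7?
No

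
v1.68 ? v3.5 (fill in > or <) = <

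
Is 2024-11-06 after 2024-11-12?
No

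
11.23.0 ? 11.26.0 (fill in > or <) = <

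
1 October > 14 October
False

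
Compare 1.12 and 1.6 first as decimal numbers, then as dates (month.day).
As decimals: 1.12 < 1.6. As dates: 1/12 is later than 1/6 (day 12 > day 6).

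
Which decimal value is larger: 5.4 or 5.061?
5.4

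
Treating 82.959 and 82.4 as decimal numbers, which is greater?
82.959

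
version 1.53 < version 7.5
True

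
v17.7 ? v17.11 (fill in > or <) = <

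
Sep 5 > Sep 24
False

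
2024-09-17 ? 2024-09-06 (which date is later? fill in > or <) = >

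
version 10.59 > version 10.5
True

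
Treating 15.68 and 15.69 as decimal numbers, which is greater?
15.69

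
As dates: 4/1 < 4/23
True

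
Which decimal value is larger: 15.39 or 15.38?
15.39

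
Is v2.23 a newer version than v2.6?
Yes. Version numbers are compared segment by segment as integers, not as decimals: minor version 23 > 6, so v2.23 > v2.6 (even though the decimal 2.23 < 2.6).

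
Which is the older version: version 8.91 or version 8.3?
version 8.3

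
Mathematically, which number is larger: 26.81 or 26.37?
26.81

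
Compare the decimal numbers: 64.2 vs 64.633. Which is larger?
64.633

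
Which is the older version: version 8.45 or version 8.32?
version 8.32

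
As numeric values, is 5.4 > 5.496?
False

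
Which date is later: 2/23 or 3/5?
3/5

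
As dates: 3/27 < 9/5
True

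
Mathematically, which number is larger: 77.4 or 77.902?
77.902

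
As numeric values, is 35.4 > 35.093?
True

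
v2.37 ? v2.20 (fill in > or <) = >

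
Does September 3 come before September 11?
Yes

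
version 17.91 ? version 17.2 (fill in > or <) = >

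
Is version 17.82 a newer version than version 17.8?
Yes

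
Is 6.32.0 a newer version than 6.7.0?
Yes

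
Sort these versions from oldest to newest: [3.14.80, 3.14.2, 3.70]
[3.14.2, 3.14.80, 3.70]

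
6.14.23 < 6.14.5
False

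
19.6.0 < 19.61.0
True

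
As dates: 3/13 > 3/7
True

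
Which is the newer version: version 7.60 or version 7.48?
version 7.60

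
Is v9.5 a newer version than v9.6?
No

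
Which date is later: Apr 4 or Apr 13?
Apr 13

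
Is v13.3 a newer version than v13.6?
No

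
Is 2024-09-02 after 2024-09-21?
No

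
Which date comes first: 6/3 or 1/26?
1/26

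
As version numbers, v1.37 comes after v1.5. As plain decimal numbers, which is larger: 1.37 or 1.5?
1.5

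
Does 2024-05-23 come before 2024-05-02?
No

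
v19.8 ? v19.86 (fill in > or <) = <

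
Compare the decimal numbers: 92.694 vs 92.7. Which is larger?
92.7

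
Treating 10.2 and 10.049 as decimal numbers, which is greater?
10.2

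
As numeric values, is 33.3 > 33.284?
True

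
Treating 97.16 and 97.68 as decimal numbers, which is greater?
97.68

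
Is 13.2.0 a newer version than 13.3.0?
No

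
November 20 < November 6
False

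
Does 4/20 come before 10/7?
Yes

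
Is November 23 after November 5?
Yes. Day 23 comes after day 5 in November — this is a date comparison, not a decimal one (the decimal 11.23 would be smaller than 11.5).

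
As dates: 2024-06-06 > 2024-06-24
False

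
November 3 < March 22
False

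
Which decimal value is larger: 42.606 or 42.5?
42.606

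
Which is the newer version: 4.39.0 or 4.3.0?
4.39.0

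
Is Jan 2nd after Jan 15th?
No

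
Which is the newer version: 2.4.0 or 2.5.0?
2.5.0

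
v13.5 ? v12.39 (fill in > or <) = >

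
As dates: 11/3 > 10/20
True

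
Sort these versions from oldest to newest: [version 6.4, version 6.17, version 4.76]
[version 4.76, version 6.4, version 6.17]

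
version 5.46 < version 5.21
False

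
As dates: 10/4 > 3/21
True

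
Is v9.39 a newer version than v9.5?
Yes. Version numbers are compared segment by segment as integers, not as decimals: minor version 39 > 5, so v9.39 > v9.5 (even though the decimal 9.39 < 9.5).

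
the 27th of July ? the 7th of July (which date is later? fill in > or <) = >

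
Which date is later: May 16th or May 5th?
May 16th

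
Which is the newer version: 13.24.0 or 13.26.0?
13.26.0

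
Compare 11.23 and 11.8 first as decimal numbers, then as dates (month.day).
As decimals: 11.23 < 11.8. As dates: 11/23 is later than 11/8 (day 23 > day 8).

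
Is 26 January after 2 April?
No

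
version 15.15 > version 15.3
True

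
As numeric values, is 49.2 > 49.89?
False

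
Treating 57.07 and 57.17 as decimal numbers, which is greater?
57.17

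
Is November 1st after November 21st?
No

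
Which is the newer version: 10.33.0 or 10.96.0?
10.96.0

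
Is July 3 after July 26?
No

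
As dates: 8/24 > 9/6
False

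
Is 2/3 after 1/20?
Yes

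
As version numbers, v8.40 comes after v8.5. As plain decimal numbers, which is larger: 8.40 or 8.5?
8.5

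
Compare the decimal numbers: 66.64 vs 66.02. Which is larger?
66.64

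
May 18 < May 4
False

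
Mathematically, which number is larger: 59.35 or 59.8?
59.8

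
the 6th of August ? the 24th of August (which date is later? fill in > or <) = <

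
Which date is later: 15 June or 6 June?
15 June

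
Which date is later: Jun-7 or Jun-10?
Jun-10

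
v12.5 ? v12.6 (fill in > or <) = <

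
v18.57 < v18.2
False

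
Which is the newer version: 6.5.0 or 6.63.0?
6.63.0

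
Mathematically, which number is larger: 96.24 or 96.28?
96.28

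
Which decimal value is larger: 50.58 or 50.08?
50.58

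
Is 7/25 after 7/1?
Yes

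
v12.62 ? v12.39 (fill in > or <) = >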